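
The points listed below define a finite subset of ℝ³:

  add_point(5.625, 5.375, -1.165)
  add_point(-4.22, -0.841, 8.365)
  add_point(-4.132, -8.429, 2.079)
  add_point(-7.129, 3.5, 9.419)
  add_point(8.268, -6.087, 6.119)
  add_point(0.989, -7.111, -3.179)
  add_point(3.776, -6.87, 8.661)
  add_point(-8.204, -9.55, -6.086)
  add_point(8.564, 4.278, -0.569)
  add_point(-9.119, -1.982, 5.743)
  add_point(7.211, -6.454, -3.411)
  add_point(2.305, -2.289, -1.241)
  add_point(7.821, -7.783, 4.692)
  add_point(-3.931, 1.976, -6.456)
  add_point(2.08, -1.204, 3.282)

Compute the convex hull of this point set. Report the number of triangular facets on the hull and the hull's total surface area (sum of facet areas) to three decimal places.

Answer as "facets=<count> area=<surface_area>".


11 of the 15 inputs are extreme points: [0, 2, 3, 4, 6, 7, 8, 9, 10, 12, 13].

Facet areas (half cross-product norm):
  f1: (p13, p7, p9) → 77.0066
  f2: (p3, p13, p9) → 47.2541
  f3: (p2, p7, p9) → 40.2026
  f4: (p2, p12, p7) → 43.8259
  f5: (p10, p12, p7) → 64.2611
  f6: (p10, p13, p8) → 72.6683
  f7: (p10, p13, p7) → 84.1992
  f8: (p0, p13, p8) → 12.0162
  f9: (p0, p3, p8) → 22.2975
  f10: (p0, p3, p13) → 88.2988
  f11: (p4, p3, p8) → 107.7656
  f12: (p4, p10, p8) → 51.1458
  f13: (p4, p10, p12) → 7.9813
  f14: (p6, p4, p3) → 33.0002
  f15: (p6, p3, p9) → 48.3496
  f16: (p6, p4, p12) → 5.9001
  f17: (p6, p2, p9) → 46.4223
  f18: (p6, p2, p12) → 29.7837
Σ area = 882.379

Check V−E+F: 11 − 27 + 18 = 2.

facets=18 area=882.379


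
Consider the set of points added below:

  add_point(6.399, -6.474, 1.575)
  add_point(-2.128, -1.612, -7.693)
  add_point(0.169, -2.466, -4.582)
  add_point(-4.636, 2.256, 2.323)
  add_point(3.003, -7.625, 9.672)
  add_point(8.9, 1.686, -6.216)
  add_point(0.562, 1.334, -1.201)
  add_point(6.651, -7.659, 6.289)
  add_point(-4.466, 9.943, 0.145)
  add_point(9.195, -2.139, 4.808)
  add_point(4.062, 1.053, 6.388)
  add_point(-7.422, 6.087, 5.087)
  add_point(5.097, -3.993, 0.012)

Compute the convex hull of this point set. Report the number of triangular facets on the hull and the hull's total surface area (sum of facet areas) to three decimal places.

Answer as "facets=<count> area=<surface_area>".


facets=14 area=705.270

9 of the 13 inputs are extreme points: [0, 1, 4, 5, 7, 8, 9, 10, 11].

Triangle areas on the boundary:
  f1: (p1, p4, p11) → 131.5231
  f2: (p10, p4, p11) → 56.0766
  f3: (p10, p4, p9) → 27.8955
  f4: (p8, p1, p11) → 49.0533
  f5: (p8, p5, p1) → 81.2713
  f6: (p8, p10, p11) → 43.4943
  f7: (p8, p5, p9) → 97.3977
  f8: (p8, p10, p9) → 29.8547
  f9: (p0, p1, p4) → 53.8991
  f10: (p0, p5, p1) → 63.5154
  f11: (p0, p5, p9) → 34.1109
  f12: (p7, p4, p9) → 13.8732
  f13: (p7, p0, p9) → 13.7947
  f14: (p7, p0, p4) → 9.5101
Σ area = 705.270

Euler: V−E+F = 9−21+14 = 2.


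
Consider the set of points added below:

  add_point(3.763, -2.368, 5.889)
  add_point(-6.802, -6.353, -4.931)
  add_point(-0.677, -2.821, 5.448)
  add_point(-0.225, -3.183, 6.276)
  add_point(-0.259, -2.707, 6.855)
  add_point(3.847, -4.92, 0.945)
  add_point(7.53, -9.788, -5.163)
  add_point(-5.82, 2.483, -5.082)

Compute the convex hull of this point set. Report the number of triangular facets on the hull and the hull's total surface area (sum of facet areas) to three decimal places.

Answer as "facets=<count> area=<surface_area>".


Hull vertices (6/8): indices [0, 1, 3, 4, 6, 7].

Area of each hull facet:
  f1: (p7, p6, p1) → 65.0253
  f2: (p4, p7, p1) → 59.2862
  f3: (p0, p7, p6) → 103.3204
  f4: (p0, p4, p7) → 29.0199
  f5: (p3, p6, p1) → 89.9223
  f6: (p3, p4, p1) → 3.1733
  f7: (p3, p0, p6) → 27.4960
  f8: (p3, p0, p4) → 1.5339
Σ area = 378.777

Check V−E+F: 6 − 12 + 8 = 2.

facets=8 area=378.777


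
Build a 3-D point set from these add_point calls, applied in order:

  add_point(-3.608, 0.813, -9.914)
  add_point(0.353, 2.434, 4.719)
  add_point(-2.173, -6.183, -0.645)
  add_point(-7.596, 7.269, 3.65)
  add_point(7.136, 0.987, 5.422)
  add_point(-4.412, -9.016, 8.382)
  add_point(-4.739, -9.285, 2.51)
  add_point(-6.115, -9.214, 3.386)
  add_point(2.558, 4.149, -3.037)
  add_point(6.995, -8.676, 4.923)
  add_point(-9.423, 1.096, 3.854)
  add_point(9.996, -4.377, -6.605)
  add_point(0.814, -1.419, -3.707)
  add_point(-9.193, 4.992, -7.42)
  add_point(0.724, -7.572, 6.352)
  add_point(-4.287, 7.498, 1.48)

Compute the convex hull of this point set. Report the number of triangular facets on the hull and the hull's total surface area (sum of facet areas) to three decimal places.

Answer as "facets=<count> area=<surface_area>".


12 of the 16 inputs are extreme points: [0, 3, 4, 5, 6, 7, 8, 9, 10, 11, 13, 15].

Facet areas (half cross-product norm):
  f1: (p0, p6, p11) → 113.2798
  f2: (p7, p0, p6) → 11.7186
  f3: (p9, p6, p11) → 75.7884
  f4: (p9, p4, p11) → 58.5390
  f5: (p8, p0, p11) → 58.1447
  f6: (p8, p4, p11) → 58.0468
  f7: (p5, p7, p6) → 4.1888
  f8: (p5, p9, p6) → 34.1200
  f9: (p5, p7, p10) → 28.6157
  f10: (p5, p9, p4) → 57.6756
  f11: (p15, p8, p4) → 44.8067
  f12: (p3, p15, p4) → 23.3984
  f13: (p3, p5, p4) → 114.5268
  f14: (p3, p5, p10) → 28.2742
  f15: (p13, p8, p0) → 36.3358
  f16: (p13, p15, p8) → 45.7495
  f17: (p13, p3, p15) → 20.7062
  f18: (p13, p3, p10) → 36.0145
  f19: (p13, p7, p10) → 62.3567
  f20: (p13, p7, p0) → 62.3328
Σ area = 974.619

Euler characteristic 12−30+20 = 2 ✓

facets=20 area=974.619


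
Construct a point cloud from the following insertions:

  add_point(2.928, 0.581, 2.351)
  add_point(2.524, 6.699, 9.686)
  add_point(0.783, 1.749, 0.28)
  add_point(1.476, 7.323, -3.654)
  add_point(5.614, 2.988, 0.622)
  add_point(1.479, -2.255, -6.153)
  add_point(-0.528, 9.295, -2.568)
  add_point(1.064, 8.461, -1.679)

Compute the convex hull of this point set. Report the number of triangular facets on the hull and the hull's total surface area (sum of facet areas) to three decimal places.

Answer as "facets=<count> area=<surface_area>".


facets=12 area=239.148

Extreme-point indices: [0, 1, 2, 3, 4, 5, 6, 7] — 8 of 8 on the boundary.

Facet areas (half cross-product norm):
  f1: (p0, p5, p4) → 18.0506
  f2: (p0, p1, p4) → 19.1128
  f3: (p3, p5, p6) → 10.2860
  f4: (p3, p5, p4) → 33.0116
  f5: (p2, p5, p6) → 30.4225
  f6: (p2, p1, p6) → 43.8103
  f7: (p2, p0, p5) → 11.6464
  f8: (p2, p0, p1) → 14.8801
  f9: (p7, p1, p4) → 37.8115
  f10: (p7, p3, p4) → 8.4785
  f11: (p7, p1, p6) → 9.3166
  f12: (p7, p3, p6) → 2.3210
Σ area = 239.148

Check V−E+F: 8 − 18 + 12 = 2.


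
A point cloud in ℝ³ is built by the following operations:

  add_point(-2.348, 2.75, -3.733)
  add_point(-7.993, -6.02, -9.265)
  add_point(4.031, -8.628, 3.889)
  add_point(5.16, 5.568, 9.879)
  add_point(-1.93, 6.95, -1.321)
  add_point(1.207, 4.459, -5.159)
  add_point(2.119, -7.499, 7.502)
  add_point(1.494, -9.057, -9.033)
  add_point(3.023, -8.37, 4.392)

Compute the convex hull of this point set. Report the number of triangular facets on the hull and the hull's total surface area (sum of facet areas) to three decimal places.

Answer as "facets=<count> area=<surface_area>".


8 of the 9 inputs are extreme points: [1, 2, 3, 4, 5, 6, 7, 8].

Triangle areas on the boundary:
  f1: (p6, p4, p1) → 134.7488
  f2: (p6, p4, p3) → 89.5353
  f3: (p5, p7, p1) → 66.7025
  f4: (p5, p4, p1) → 39.7939
  f5: (p5, p7, p3) → 103.5110
  f6: (p5, p4, p3) → 35.9411
  f7: (p2, p7, p3) → 92.1644
  f8: (p2, p6, p3) → 27.5295
  f9: (p8, p6, p1) → 25.4788
  f10: (p8, p2, p6) → 1.3903
  f11: (p8, p7, p1) → 66.9534
  f12: (p8, p2, p7) → 7.3389
Σ area = 691.088

Euler: V−E+F = 8−18+12 = 2.

facets=12 area=691.088


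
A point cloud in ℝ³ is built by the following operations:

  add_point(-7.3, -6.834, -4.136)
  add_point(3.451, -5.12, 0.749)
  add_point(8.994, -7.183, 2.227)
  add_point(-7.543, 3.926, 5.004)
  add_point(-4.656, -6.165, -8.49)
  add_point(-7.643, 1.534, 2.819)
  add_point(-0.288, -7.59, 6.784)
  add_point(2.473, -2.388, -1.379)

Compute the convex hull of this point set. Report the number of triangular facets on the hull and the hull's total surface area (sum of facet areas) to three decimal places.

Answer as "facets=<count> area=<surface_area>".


Points on the hull: [0, 2, 3, 4, 5, 6, 7] (7 of 8).

Triangle areas on the boundary:
  f1: (p0, p4, p5) → 24.8663
  f2: (p0, p6, p5) → 62.2674
  f3: (p0, p4, p2) → 44.3015
  f4: (p0, p6, p2) → 66.8409
  f5: (p7, p4, p2) → 39.2521
  f6: (p3, p7, p2) → 47.2745
  f7: (p3, p6, p5) → 19.0636
  f8: (p3, p6, p2) → 65.5796
  f9: (p3, p4, p5) → 7.5152
  f10: (p3, p7, p4) → 72.3199
Σ area = 449.281

Euler: V−E+F = 7−15+10 = 2.

facets=10 area=449.281


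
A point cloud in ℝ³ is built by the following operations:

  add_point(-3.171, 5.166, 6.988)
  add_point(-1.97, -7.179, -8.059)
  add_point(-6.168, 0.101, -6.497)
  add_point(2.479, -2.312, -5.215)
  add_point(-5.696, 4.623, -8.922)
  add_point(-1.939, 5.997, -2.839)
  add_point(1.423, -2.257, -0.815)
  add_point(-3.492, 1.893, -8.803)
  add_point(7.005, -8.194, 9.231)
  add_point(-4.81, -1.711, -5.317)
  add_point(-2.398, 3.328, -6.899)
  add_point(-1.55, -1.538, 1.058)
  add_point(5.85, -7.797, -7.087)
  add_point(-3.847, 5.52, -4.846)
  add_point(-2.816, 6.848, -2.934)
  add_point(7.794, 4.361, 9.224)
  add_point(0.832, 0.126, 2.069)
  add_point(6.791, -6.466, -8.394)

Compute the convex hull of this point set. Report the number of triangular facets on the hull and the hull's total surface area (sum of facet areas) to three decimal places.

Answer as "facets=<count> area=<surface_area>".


12 of the 18 inputs are extreme points: [0, 1, 2, 4, 7, 8, 9, 10, 12, 14, 15, 17].

Area of each hull facet:
  f1: (p17, p8, p15) → 110.8717
  f2: (p0, p8, p15) → 70.5660
  f3: (p0, p4, p2) → 37.6753
  f4: (p12, p17, p8) → 13.5787
  f5: (p1, p4, p2) → 17.3403
  f6: (p1, p12, p17) → 7.8264
  f7: (p1, p12, p8) → 63.4390
  f8: (p10, p17, p4) → 18.9895
  f9: (p14, p0, p15) → 55.6288
  f10: (p14, p0, p4) → 22.3187
  f11: (p14, p10, p4) → 10.7995
  f12: (p14, p17, p15) → 137.0126
  f13: (p14, p10, p17) → 28.3172
  f14: (p7, p17, p4) → 4.8278
  f15: (p7, p1, p4) → 7.9675
  f16: (p7, p1, p17) → 40.4549
  f17: (p9, p0, p8) → 117.8436
  f18: (p9, p1, p8) → 65.2677
  f19: (p9, p0, p2) → 17.9910
  f20: (p9, p1, p2) → 6.8133
Σ area = 855.530

Euler characteristic 12−30+20 = 2 ✓

facets=20 area=855.530


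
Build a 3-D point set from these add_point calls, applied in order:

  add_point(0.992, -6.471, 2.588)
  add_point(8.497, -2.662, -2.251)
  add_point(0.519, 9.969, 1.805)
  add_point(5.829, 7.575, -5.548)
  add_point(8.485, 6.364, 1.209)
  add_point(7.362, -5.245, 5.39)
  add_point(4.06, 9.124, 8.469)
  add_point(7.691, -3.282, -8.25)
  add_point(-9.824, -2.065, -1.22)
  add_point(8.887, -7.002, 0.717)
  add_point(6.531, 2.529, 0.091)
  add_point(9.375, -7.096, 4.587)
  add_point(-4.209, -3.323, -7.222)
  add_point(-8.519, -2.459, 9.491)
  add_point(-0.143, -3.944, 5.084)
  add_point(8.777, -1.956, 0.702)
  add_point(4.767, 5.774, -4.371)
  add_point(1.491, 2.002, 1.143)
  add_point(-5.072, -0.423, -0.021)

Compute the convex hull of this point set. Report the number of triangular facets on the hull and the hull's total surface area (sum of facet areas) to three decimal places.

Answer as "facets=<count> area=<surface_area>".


Extreme-point indices: [0, 1, 2, 3, 4, 5, 6, 7, 8, 9, 11, 12, 13, 15] — 14 of 19 on the boundary.

Facet areas (half cross-product norm):
  f1: (p13, p2, p8) → 84.7468
  f2: (p0, p13, p8) → 59.9678
  f3: (p0, p13, p11) → 41.3200
  f4: (p0, p12, p8) → 46.2255
  f5: (p3, p12, p7) → 66.6210
  f6: (p3, p4, p7) → 41.7419
  f7: (p3, p2, p8) → 75.7408
  f8: (p3, p12, p8) → 59.8071
  f9: (p1, p4, p7) → 26.2935
  f10: (p5, p13, p11) → 12.3969
  f11: (p6, p13, p2) → 63.5206
  f12: (p6, p3, p2) → 32.7111
  f13: (p6, p3, p4) → 28.1771
  f14: (p6, p5, p13) → 113.7363
  f15: (p6, p4, p11) → 61.5983
  f16: (p6, p5, p11) → 11.9069
  f17: (p9, p12, p7) → 58.3659
  f18: (p9, p0, p12) → 45.3094
  f19: (p9, p0, p11) → 15.7747
  f20: (p9, p1, p11) → 8.3238
  f21: (p9, p1, p7) → 14.0628
  f22: (p15, p4, p11) → 17.5655
  f23: (p15, p1, p11) → 9.0152
  f24: (p15, p1, p4) → 12.1821
Σ area = 1007.111

Euler: V−E+F = 14−36+24 = 2.

facets=24 area=1007.111


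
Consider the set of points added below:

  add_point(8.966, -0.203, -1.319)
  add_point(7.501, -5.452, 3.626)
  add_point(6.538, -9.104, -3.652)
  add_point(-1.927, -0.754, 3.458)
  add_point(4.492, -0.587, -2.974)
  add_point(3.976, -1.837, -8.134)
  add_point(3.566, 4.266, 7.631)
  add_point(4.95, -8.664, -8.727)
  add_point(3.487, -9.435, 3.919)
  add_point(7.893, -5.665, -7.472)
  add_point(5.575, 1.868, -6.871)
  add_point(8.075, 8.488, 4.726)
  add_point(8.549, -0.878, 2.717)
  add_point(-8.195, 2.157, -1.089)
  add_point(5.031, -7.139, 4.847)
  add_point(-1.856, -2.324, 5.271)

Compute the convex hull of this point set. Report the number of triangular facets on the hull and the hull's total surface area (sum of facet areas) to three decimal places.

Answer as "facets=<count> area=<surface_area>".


Points on the hull: [0, 1, 2, 5, 6, 7, 8, 9, 10, 11, 12, 13, 14, 15] (14 of 16).

Triangle areas on the boundary:
  f1: (p7, p8, p13) → 106.1711
  f2: (p2, p7, p8) → 13.8097
  f3: (p15, p8, p13) → 34.9550
  f4: (p15, p6, p13) → 43.3052
  f5: (p1, p2, p8) → 21.7409
  f6: (p5, p7, p13) → 45.7274
  f7: (p5, p10, p13) → 30.8347
  f8: (p9, p10, p0) → 25.0369
  f9: (p9, p2, p7) → 10.6415
  f10: (p9, p5, p7) → 12.0882
  f11: (p9, p5, p10) → 11.1127
  f12: (p9, p1, p0) → 30.5285
  f13: (p9, p1, p2) → 20.6485
  f14: (p11, p1, p6) → 37.8601
  f15: (p11, p10, p0) → 35.7206
  f16: (p11, p6, p13) → 47.0522
  f17: (p11, p10, p13) → 99.9855
  f18: (p14, p1, p8) → 3.3890
  f19: (p14, p1, p6) → 18.1079
  f20: (p14, p15, p8) → 12.2707
  f21: (p14, p15, p6) → 37.1778
  f22: (p12, p1, p0) → 9.1486
  f23: (p12, p11, p0) → 19.6996
  f24: (p12, p11, p1) → 10.7215
Σ area = 737.734

Euler: V−E+F = 14−36+24 = 2.

facets=24 area=737.734


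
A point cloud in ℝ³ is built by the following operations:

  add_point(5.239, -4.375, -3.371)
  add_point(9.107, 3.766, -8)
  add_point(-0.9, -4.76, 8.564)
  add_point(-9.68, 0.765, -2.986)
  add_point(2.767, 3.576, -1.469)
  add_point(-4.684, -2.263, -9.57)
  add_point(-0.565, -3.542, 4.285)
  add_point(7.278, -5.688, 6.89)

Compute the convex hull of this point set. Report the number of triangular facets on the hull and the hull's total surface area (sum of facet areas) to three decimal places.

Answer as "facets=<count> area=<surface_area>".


7 of the 8 inputs are extreme points: [0, 1, 2, 3, 4, 5, 7].

Per-facet area ½‖(b−a)×(c−a)‖:
  f1: (p5, p1, p3) → 63.4787
  f2: (p4, p1, p3) → 47.0401
  f3: (p4, p7, p1) → 58.7819
  f4: (p0, p7, p1) → 47.1251
  f5: (p0, p5, p1) → 60.1160
  f6: (p2, p4, p3) → 82.7905
  f7: (p2, p4, p7) → 53.4480
  f8: (p2, p5, p3) → 67.8873
  f9: (p2, p0, p7) → 44.2768
  f10: (p2, p0, p5) → 79.5151
Σ area = 604.460

Euler characteristic 7−15+10 = 2 ✓

facets=10 area=604.460


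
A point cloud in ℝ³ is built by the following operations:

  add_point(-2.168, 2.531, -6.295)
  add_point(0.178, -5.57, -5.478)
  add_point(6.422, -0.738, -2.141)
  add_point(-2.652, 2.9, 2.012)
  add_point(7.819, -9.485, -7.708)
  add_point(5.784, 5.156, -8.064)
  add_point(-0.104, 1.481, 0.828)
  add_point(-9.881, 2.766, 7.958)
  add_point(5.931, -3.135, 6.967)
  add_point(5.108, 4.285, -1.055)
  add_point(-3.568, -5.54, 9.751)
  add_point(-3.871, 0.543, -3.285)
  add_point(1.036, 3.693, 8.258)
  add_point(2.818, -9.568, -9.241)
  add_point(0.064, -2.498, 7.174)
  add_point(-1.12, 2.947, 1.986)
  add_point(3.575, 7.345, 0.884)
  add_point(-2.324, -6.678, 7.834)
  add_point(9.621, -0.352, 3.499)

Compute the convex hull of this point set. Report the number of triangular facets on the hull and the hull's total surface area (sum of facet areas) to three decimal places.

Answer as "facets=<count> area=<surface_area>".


Points on the hull: [0, 4, 5, 7, 8, 10, 11, 12, 13, 16, 17, 18] (12 of 19).

Triangle areas on the boundary:
  f1: (p10, p13, p7) → 106.3361
  f2: (p16, p5, p18) → 47.8646
  f3: (p0, p5, p13) → 57.0277
  f4: (p0, p16, p7) → 78.7259
  f5: (p0, p16, p5) → 38.1092
  f6: (p4, p8, p18) → 41.9542
  f7: (p4, p5, p18) → 87.3410
  f8: (p4, p5, p13) → 38.3822
  f9: (p12, p16, p7) → 44.9279
  f10: (p12, p10, p7) → 49.1112
  f11: (p12, p8, p10) → 39.8851
  f12: (p12, p8, p18) → 24.4937
  f13: (p12, p16, p18) → 40.5733
  f14: (p11, p13, p7) → 58.6246
  f15: (p11, p0, p7) → 16.5236
  f16: (p11, p0, p13) → 26.5435
  f17: (p17, p8, p10) → 10.8218
  f18: (p17, p4, p8) → 72.5972
  f19: (p17, p10, p13) → 9.0506
  f20: (p17, p4, p13) → 47.2511
Σ area = 936.145

Euler: V−E+F = 12−30+20 = 2.

facets=20 area=936.145


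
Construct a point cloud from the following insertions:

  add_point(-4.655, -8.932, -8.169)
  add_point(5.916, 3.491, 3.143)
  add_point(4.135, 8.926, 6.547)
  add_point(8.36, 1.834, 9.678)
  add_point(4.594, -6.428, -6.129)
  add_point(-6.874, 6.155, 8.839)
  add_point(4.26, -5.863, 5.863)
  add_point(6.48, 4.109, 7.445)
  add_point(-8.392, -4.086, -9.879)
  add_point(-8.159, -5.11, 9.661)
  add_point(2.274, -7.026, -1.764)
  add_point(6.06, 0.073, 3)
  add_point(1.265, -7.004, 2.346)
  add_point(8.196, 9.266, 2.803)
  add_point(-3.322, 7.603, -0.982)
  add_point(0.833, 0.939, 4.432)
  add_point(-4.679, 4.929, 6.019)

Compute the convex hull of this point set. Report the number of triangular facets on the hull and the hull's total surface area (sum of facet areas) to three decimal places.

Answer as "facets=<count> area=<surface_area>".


facets=20 area=1087.103

12 of the 17 inputs are extreme points: [0, 2, 3, 4, 5, 6, 8, 9, 10, 12, 13, 14].

Triangle areas on the boundary:
  f1: (p4, p13, p8) → 124.4100
  f2: (p4, p0, p8) → 28.2980
  f3: (p4, p13, p3) → 89.1306
  f4: (p14, p13, p8) → 77.0239
  f5: (p14, p5, p8) → 77.6137
  f6: (p2, p13, p3) → 24.3827
  f7: (p2, p5, p3) → 50.1696
  f8: (p2, p14, p13) → 29.5215
  f9: (p2, p14, p5) → 51.4874
  f10: (p9, p0, p8) → 58.9897
  f11: (p9, p5, p8) → 110.3832
  f12: (p9, p5, p3) → 88.8913
  f13: (p6, p4, p3) → 51.7076
  f14: (p6, p9, p3) → 59.9888
  f15: (p10, p4, p0) → 23.3566
  f16: (p10, p6, p4) → 14.0552
  f17: (p12, p10, p0) → 17.9189
  f18: (p12, p10, p6) → 8.2800
  f19: (p12, p9, p0) → 72.7570
  f20: (p12, p6, p9) → 28.7377
Σ area = 1087.103

Euler characteristic 12−30+20 = 2 ✓


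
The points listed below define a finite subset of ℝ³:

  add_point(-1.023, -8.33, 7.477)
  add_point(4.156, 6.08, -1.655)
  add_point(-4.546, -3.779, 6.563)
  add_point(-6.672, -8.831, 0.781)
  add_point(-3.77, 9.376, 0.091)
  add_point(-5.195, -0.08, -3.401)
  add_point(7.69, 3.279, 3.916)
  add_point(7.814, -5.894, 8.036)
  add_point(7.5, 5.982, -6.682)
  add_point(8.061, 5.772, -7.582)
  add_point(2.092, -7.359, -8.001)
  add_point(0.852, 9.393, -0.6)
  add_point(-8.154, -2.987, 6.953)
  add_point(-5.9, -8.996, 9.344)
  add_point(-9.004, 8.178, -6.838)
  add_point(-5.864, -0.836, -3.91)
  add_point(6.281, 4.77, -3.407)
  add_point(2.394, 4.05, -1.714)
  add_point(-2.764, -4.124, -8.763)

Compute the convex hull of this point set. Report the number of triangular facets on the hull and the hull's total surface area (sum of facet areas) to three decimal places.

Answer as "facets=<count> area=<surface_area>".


facets=22 area=1120.617

Hull vertices (13/19): indices [0, 3, 4, 6, 7, 8, 9, 10, 11, 12, 13, 14, 18].

Triangle areas on the boundary:
  f1: (p18, p9, p14) → 98.5013
  f2: (p11, p9, p14) → 61.4845
  f3: (p3, p18, p14) → 78.5819
  f4: (p12, p3, p14) → 76.0682
  f5: (p12, p3, p13) → 27.0651
  f6: (p7, p12, p13) → 48.1396
  f7: (p4, p11, p14) → 18.0345
  f8: (p4, p12, p14) → 64.6991
  f9: (p6, p7, p9) → 47.6591
  f10: (p6, p4, p11) → 19.2199
  f11: (p6, p7, p12) → 80.0998
  f12: (p6, p4, p12) → 96.8168
  f13: (p0, p3, p13) → 21.7793
  f14: (p0, p7, p13) → 10.3652
  f15: (p10, p3, p18) → 33.3079
  f16: (p10, p18, p9) → 41.9424
  f17: (p10, p7, p9) → 119.5871
  f18: (p10, p0, p3) → 54.6491
  f19: (p10, p0, p7) → 71.8535
  f20: (p8, p11, p9) → 1.5884
  f21: (p8, p6, p9) → 3.9144
  f22: (p8, p6, p11) → 45.2599
Σ area = 1120.617

Euler: V−E+F = 13−33+22 = 2.


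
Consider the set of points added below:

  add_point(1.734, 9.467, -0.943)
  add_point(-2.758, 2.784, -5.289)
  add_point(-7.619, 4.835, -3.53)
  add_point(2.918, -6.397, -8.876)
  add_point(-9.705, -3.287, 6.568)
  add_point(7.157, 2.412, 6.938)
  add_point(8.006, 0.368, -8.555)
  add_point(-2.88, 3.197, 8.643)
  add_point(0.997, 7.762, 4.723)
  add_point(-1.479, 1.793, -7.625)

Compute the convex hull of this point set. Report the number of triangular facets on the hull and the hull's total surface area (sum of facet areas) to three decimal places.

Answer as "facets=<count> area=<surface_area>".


facets=14 area=780.750

Points on the hull: [0, 2, 3, 4, 5, 6, 7, 8, 9] (9 of 10).

Triangle areas on the boundary:
  f1: (p2, p7, p4) → 58.9478
  f2: (p5, p7, p4) → 39.0646
  f3: (p5, p0, p6) → 77.4311
  f4: (p3, p2, p4) → 106.7185
  f5: (p3, p5, p4) → 152.7145
  f6: (p3, p5, p6) → 65.8893
  f7: (p9, p0, p6) → 50.9799
  f8: (p9, p2, p0) → 39.6733
  f9: (p9, p3, p6) → 36.0375
  f10: (p9, p3, p2) → 24.2540
  f11: (p8, p2, p0) → 32.0583
  f12: (p8, p2, p7) → 43.3723
  f13: (p8, p5, p0) → 23.7048
  f14: (p8, p5, p7) → 29.9042
Σ area = 780.750

Check V−E+F: 9 − 21 + 14 = 2.


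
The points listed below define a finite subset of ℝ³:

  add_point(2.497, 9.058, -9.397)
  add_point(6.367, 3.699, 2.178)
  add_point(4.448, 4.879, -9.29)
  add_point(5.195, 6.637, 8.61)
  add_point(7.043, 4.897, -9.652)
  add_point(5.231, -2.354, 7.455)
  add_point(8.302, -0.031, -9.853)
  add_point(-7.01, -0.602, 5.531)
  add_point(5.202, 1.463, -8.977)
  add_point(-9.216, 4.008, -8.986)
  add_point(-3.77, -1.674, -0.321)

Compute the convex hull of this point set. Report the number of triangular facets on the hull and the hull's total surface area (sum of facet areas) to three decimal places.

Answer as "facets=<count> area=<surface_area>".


facets=14 area=799.850

Extreme-point indices: [0, 1, 3, 4, 5, 6, 7, 9, 10] — 9 of 11 on the boundary.

Per-facet area ½‖(b−a)×(c−a)‖:
  f1: (p0, p6, p9) → 67.9705
  f2: (p3, p0, p9) → 117.0537
  f3: (p7, p3, p9) → 110.0888
  f4: (p4, p0, p6) → 8.5897
  f5: (p4, p3, p6) → 46.3568
  f6: (p4, p3, p0) → 55.9490
  f7: (p5, p7, p3) → 56.2900
  f8: (p1, p3, p6) → 5.7753
  f9: (p1, p5, p6) → 46.9677
  f10: (p1, p5, p3) → 27.7193
  f11: (p10, p5, p6) → 90.6223
  f12: (p10, p5, p7) → 39.5934
  f13: (p10, p6, p9) → 89.5873
  f14: (p10, p7, p9) → 37.2862
Σ area = 799.850

Euler: V−E+F = 9−21+14 = 2.


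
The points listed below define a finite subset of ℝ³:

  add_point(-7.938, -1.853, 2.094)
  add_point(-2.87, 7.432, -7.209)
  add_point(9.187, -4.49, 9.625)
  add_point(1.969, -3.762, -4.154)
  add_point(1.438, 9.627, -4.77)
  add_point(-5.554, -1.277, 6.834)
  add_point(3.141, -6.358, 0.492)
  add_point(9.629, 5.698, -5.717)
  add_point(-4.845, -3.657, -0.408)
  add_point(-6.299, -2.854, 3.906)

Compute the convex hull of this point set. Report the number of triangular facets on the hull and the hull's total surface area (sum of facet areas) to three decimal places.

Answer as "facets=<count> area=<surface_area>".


Hull vertices (10/10): indices [0, 1, 2, 3, 4, 5, 6, 7, 8, 9].

Area of each hull facet:
  f1: (p6, p2, p7) → 83.4785
  f2: (p4, p2, p7) → 83.4169
  f3: (p9, p6, p2) → 58.2706
  f4: (p1, p4, p7) → 21.5259
  f5: (p5, p4, p2) → 132.2178
  f6: (p5, p9, p2) → 25.1787
  f7: (p5, p9, p0) → 3.7581
  f8: (p5, p1, p0) → 35.1465
  f9: (p5, p1, p4) → 45.2933
  f10: (p3, p6, p7) → 31.4288
  f11: (p3, p1, p7) → 67.7996
  f12: (p8, p1, p0) → 28.6949
  f13: (p8, p3, p1) → 47.5466
  f14: (p8, p3, p6) → 20.6902
  f15: (p8, p9, p0) → 5.6468
  f16: (p8, p9, p6) → 18.9612
Σ area = 709.054

Check V−E+F: 10 − 24 + 16 = 2.

facets=16 area=709.054


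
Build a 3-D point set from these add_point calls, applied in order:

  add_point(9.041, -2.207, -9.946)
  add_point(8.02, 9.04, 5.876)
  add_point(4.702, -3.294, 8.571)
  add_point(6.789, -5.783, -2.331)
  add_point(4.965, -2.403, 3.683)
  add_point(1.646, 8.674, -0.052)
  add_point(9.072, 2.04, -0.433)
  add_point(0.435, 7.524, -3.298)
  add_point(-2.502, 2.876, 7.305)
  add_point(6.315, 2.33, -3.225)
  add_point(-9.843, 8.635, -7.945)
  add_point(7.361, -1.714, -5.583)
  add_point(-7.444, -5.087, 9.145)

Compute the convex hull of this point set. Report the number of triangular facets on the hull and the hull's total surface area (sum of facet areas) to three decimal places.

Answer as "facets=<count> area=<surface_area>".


Extreme-point indices: [0, 1, 2, 3, 5, 6, 7, 8, 10, 12] — 10 of 13 on the boundary.

Area of each hull facet:
  f1: (p0, p12, p10) → 227.4199
  f2: (p0, p1, p6) → 20.6750
  f3: (p8, p12, p10) → 83.2742
  f4: (p8, p1, p10) → 109.2981
  f5: (p8, p1, p12) → 27.3620
  f6: (p2, p1, p6) → 52.4050
  f7: (p2, p1, p12) → 73.5715
  f8: (p7, p0, p10) → 75.3037
  f9: (p7, p0, p1) → 87.3985
  f10: (p3, p0, p12) → 54.1126
  f11: (p3, p2, p12) → 68.5789
  f12: (p3, p0, p6) → 35.2210
  f13: (p3, p2, p6) → 44.1787
  f14: (p5, p1, p10) → 9.2120
  f15: (p5, p7, p10) → 15.9895
  f16: (p5, p7, p1) → 8.0881
Σ area = 992.089

Euler characteristic 10−24+16 = 2 ✓

facets=16 area=992.089


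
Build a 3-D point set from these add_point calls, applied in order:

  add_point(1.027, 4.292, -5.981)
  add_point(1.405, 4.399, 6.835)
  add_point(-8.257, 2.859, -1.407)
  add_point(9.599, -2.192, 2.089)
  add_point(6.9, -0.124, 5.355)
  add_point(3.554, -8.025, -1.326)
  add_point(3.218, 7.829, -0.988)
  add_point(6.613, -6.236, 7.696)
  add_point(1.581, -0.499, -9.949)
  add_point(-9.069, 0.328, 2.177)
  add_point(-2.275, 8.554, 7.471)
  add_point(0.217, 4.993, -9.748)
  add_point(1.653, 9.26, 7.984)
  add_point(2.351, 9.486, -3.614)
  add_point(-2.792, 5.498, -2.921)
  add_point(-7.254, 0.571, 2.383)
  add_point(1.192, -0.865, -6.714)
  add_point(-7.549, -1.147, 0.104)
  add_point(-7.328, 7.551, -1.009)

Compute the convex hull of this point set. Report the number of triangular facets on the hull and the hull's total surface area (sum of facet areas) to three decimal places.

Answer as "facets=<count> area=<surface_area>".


facets=22 area=867.408

Extreme-point indices: [2, 3, 4, 5, 7, 8, 9, 10, 11, 12, 13, 17, 18] — 13 of 19 on the boundary.

Area of each hull facet:
  f1: (p12, p13, p3) → 80.3808
  f2: (p5, p8, p3) → 52.6435
  f3: (p11, p13, p3) → 58.7496
  f4: (p11, p8, p3) → 40.2559
  f5: (p18, p11, p13) → 39.7515
  f6: (p17, p5, p9) → 12.4207
  f7: (p17, p5, p8) → 69.8629
  f8: (p7, p5, p3) → 32.2381
  f9: (p7, p5, p9) → 75.1933
  f10: (p2, p11, p8) → 34.1936
  f11: (p2, p17, p8) → 28.9516
  f12: (p2, p18, p11) → 28.0609
  f13: (p2, p18, p9) → 9.1261
  f14: (p2, p17, p9) → 6.1353
  f15: (p4, p12, p3) → 15.3786
  f16: (p4, p7, p3) → 15.2987
  f17: (p4, p7, p12) → 26.4014
  f18: (p10, p7, p9) → 98.2750
  f19: (p10, p7, p12) → 32.4693
  f20: (p10, p18, p9) → 39.7289
  f21: (p10, p12, p13) → 23.3308
  f22: (p10, p18, p13) → 48.5610
Σ area = 867.408

Euler characteristic 13−33+22 = 2 ✓


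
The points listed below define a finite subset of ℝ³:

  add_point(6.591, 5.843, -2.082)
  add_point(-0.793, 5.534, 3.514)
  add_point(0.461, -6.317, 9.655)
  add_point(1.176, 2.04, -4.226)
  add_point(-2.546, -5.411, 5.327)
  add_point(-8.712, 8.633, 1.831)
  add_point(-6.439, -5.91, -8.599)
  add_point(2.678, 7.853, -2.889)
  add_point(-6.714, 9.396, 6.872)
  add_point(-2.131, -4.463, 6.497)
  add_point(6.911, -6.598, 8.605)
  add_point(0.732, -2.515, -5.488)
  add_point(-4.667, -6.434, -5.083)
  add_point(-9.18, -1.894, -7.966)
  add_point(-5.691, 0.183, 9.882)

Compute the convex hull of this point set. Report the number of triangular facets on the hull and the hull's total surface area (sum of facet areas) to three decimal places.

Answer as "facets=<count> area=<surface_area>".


facets=20 area=905.190

12 of the 15 inputs are extreme points: [0, 2, 4, 5, 6, 7, 8, 10, 11, 12, 13, 14].

Per-facet area ½‖(b−a)×(c−a)‖:
  f1: (p14, p8, p10) → 60.1913
  f2: (p0, p8, p10) → 132.6425
  f3: (p2, p14, p10) → 20.5330
  f4: (p6, p14, p13) → 44.5911
  f5: (p7, p0, p8) → 25.9590
  f6: (p7, p6, p13) → 39.3296
  f7: (p7, p6, p0) → 38.5504
  f8: (p11, p0, p10) → 81.9138
  f9: (p11, p6, p10) → 56.7655
  f10: (p11, p6, p0) → 21.5081
  f11: (p12, p2, p10) → 50.2744
  f12: (p12, p6, p10) → 9.3217
  f13: (p4, p2, p14) → 20.8805
  f14: (p4, p6, p14) → 50.1267
  f15: (p4, p12, p2) → 13.2899
  f16: (p4, p12, p6) → 7.2671
  f17: (p5, p7, p13) → 85.4135
  f18: (p5, p7, p8) → 33.8147
  f19: (p5, p14, p13) → 86.6235
  f20: (p5, p14, p8) → 26.1937
Σ area = 905.190

Euler: V−E+F = 12−30+20 = 2.


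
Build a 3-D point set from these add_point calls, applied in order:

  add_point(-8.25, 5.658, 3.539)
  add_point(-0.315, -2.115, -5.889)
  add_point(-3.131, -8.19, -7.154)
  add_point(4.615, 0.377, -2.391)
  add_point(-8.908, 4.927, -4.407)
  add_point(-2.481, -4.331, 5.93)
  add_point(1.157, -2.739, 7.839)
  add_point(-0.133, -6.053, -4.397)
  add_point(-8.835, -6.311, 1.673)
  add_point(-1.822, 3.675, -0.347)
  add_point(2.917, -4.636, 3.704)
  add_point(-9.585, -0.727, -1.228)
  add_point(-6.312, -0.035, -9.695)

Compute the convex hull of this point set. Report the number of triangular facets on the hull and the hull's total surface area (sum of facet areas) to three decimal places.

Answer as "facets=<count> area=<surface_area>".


facets=22 area=609.920

Hull vertices (13/13): indices [0, 1, 2, 3, 4, 5, 6, 7, 8, 9, 10, 11, 12].

Triangle areas on the boundary:
  f1: (p8, p12, p11) → 25.7581
  f2: (p8, p12, p2) → 48.3418
  f3: (p8, p0, p11) → 23.3868
  f4: (p10, p6, p3) → 17.3313
  f5: (p10, p8, p2) → 60.0413
  f6: (p1, p2, p3) → 14.7181
  f7: (p1, p12, p3) → 15.1723
  f8: (p1, p12, p2) → 24.8061
  f9: (p4, p12, p3) → 50.2662
  f10: (p4, p0, p11) → 23.9731
  f11: (p4, p12, p11) → 24.6635
  f12: (p7, p2, p3) → 8.8614
  f13: (p7, p10, p3) → 30.1557
  f14: (p7, p10, p2) → 10.4518
  f15: (p5, p10, p6) → 10.5070
  f16: (p5, p10, p8) → 19.6674
  f17: (p5, p0, p6) → 25.5005
  f18: (p5, p8, p0) → 44.5250
  f19: (p9, p4, p3) → 23.1225
  f20: (p9, p4, p0) → 27.7465
  f21: (p9, p6, p3) → 38.9033
  f22: (p9, p0, p6) → 42.0200
Σ area = 609.920

Check V−E+F: 13 − 33 + 22 = 2.


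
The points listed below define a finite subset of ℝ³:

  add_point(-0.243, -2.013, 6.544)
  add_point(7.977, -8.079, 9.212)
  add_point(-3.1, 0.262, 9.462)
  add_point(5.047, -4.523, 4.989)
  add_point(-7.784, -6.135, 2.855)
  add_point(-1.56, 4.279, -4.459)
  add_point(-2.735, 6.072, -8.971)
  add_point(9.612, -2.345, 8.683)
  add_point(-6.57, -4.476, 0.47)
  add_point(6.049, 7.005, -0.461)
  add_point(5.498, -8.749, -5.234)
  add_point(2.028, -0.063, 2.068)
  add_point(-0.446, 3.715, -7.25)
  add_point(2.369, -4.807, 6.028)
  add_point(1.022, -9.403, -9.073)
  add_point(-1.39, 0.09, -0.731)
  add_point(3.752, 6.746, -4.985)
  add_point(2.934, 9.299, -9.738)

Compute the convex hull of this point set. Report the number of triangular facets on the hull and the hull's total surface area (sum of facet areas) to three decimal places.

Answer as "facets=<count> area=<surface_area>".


facets=14 area=1006.580

9 of the 18 inputs are extreme points: [1, 2, 4, 6, 7, 9, 10, 14, 17].

Per-facet area ½‖(b−a)×(c−a)‖:
  f1: (p1, p14, p4) → 125.1399
  f2: (p1, p2, p4) → 71.5482
  f3: (p1, p2, p7) → 38.7830
  f4: (p6, p2, p4) → 90.7281
  f5: (p6, p2, p17) → 61.0281
  f6: (p6, p14, p4) → 113.1948
  f7: (p6, p14, p17) → 50.3102
  f8: (p9, p17, p7) → 34.5858
  f9: (p9, p2, p7) → 82.3684
  f10: (p9, p2, p17) → 64.7166
  f11: (p10, p1, p7) → 43.9143
  f12: (p10, p1, p14) → 27.7937
  f13: (p10, p17, p7) → 147.4153
  f14: (p10, p14, p17) → 55.0533
Σ area = 1006.580

Check V−E+F: 9 − 21 + 14 = 2.


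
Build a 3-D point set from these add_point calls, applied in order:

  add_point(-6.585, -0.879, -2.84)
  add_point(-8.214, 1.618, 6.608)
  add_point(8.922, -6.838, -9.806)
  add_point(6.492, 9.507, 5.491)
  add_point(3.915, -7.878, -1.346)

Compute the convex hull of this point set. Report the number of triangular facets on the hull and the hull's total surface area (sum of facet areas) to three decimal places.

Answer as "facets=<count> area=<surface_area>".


facets=6 area=594.081

Hull vertices (5/5): indices [0, 1, 2, 3, 4].

Per-facet area ½‖(b−a)×(c−a)‖:
  f1: (p4, p3, p1) → 133.6596
  f2: (p4, p3, p2) → 92.2380
  f3: (p0, p3, p1) → 82.5213
  f4: (p0, p3, p2) → 162.9052
  f5: (p0, p4, p1) → 62.1083
  f6: (p0, p4, p2) → 60.6482
Σ area = 594.081

Euler: V−E+F = 5−9+6 = 2.


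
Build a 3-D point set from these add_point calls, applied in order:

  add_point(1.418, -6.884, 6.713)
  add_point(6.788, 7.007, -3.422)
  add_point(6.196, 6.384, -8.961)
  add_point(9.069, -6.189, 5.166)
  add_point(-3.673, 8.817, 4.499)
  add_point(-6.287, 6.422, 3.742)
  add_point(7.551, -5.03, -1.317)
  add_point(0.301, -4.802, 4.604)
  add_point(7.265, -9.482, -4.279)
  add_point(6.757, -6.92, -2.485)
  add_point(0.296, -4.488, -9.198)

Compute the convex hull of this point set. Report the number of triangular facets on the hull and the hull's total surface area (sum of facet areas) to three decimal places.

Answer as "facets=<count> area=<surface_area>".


Points on the hull: [0, 1, 2, 3, 4, 5, 8, 10] (8 of 11).

Facet areas (half cross-product norm):
  f1: (p10, p0, p5) → 118.4209
  f2: (p2, p10, p5) → 104.4269
  f3: (p4, p0, p5) → 27.9874
  f4: (p4, p0, p3) → 64.0836
  f5: (p4, p2, p5) → 30.1790
  f6: (p8, p0, p3) → 39.8192
  f7: (p8, p10, p0) → 62.8580
  f8: (p8, p2, p3) → 84.1884
  f9: (p8, p2, p10) → 60.8499
  f10: (p1, p2, p3) → 39.6723
  f11: (p1, p4, p3) → 104.8735
  f12: (p1, p4, p2) → 31.6479
Σ area = 769.007

Euler: V−E+F = 8−18+12 = 2.

facets=12 area=769.007


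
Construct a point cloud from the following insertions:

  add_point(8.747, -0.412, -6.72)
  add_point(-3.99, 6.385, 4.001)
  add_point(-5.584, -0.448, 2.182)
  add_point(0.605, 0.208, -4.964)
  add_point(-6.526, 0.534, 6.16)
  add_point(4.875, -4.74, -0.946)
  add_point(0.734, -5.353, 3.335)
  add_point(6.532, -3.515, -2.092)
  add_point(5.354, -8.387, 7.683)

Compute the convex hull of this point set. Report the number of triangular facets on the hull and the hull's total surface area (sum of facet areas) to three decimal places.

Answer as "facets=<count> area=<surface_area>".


9 of the 9 inputs are extreme points: [0, 1, 2, 3, 4, 5, 6, 7, 8].

Per-facet area ½‖(b−a)×(c−a)‖:
  f1: (p1, p8, p4) → 48.6483
  f2: (p1, p8, p0) → 133.0419
  f3: (p3, p1, p0) → 40.2929
  f4: (p2, p1, p4) → 13.9089
  f5: (p2, p3, p1) → 34.3373
  f6: (p5, p3, p0) → 28.1014
  f7: (p7, p8, p0) → 9.6689
  f8: (p7, p5, p0) → 3.0283
  f9: (p7, p5, p8) → 8.7356
  f10: (p6, p2, p3) → 35.7077
  f11: (p6, p5, p3) → 22.9328
  f12: (p6, p5, p8) → 21.0427
  f13: (p6, p8, p4) → 28.2176
  f14: (p6, p2, p4) → 16.7043
Σ area = 444.369

Euler characteristic 9−21+14 = 2 ✓

facets=14 area=444.369


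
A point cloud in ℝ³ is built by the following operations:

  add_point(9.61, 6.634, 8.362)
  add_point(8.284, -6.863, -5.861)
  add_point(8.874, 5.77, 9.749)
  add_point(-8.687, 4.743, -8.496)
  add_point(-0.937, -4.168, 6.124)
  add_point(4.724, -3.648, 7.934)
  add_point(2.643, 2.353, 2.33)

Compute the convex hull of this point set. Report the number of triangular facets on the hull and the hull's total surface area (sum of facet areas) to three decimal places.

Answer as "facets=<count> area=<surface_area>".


Hull vertices (6/7): indices [0, 1, 2, 3, 4, 5].

Facet areas (half cross-product norm):
  f1: (p1, p0, p3) → 197.8627
  f2: (p2, p0, p3) → 21.9717
  f3: (p2, p1, p0) → 17.2501
  f4: (p4, p1, p3) → 138.7215
  f5: (p4, p2, p3) → 134.0584
  f6: (p5, p2, p1) → 73.5752
  f7: (p5, p4, p1) → 43.4465
  f8: (p5, p4, p2) → 26.8515
Σ area = 653.737

Euler: V−E+F = 6−12+8 = 2.

facets=8 area=653.737


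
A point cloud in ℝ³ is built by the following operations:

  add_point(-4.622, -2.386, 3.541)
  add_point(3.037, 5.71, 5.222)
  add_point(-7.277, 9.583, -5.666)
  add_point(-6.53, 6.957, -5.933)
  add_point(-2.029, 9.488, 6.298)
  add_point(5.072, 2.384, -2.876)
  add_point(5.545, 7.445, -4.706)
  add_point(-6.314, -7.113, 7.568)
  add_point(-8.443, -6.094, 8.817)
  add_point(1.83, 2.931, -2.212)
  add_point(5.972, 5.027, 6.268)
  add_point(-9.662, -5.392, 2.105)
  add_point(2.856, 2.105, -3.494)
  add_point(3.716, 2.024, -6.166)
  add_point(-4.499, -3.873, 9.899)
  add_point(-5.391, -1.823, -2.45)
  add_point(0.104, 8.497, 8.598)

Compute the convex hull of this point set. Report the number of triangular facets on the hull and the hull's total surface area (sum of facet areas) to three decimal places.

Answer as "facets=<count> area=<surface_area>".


Hull vertices (13/17): indices [2, 3, 4, 5, 6, 7, 8, 10, 11, 13, 14, 15, 16].

Facet areas (half cross-product norm):
  f1: (p15, p13, p11) → 15.2677
  f2: (p14, p16, p10) → 47.3383
  f3: (p6, p13, p2) → 37.9057
  f4: (p6, p5, p13) → 9.4962
  f5: (p6, p5, p10) → 25.7841
  f6: (p6, p4, p2) → 75.4348
  f7: (p6, p16, p10) → 39.8380
  f8: (p6, p4, p16) → 21.9404
  f9: (p3, p13, p2) → 11.6863
  f10: (p3, p15, p13) → 46.8393
  f11: (p3, p2, p11) → 15.2216
  f12: (p3, p15, p11) → 26.8786
  f13: (p7, p5, p10) → 81.3125
  f14: (p7, p14, p10) → 24.1540
  f15: (p7, p5, p13) → 31.4931
  f16: (p7, p13, p11) → 57.3064
  f17: (p8, p7, p11) → 8.7982
  f18: (p8, p7, p14) → 5.7354
  f19: (p8, p2, p11) → 50.2052
  f20: (p8, p4, p2) → 111.2921
  f21: (p8, p14, p16) → 21.5306
  f22: (p8, p4, p16) → 27.7683
Σ area = 793.227

Check V−E+F: 13 − 33 + 22 = 2.

facets=22 area=793.227


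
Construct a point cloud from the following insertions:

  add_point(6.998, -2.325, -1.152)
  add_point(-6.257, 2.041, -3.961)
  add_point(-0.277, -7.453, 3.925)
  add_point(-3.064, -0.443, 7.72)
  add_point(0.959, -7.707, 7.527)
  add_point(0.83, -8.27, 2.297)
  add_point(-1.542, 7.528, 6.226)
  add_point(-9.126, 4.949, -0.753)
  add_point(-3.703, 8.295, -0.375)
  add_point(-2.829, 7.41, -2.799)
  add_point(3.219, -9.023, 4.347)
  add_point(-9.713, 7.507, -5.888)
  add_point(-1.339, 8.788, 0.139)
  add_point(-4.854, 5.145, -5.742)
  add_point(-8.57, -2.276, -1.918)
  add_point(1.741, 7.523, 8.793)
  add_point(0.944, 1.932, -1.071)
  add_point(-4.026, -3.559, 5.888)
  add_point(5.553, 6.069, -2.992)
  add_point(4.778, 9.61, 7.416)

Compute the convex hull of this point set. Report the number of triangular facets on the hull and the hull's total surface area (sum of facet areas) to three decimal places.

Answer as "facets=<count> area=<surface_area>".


Points on the hull: [0, 2, 3, 4, 5, 6, 7, 10, 11, 12, 13, 14, 15, 17, 18, 19] (16 of 20).

Facet areas (half cross-product norm):
  f1: (p10, p19, p0) → 69.1686
  f2: (p18, p19, p0) → 47.6617
  f3: (p6, p19, p11) → 36.6979
  f4: (p4, p10, p19) → 35.8482
  f5: (p13, p18, p11) → 16.0417
  f6: (p13, p18, p0) → 46.6656
  f7: (p13, p14, p11) → 24.6938
  f8: (p13, p14, p0) → 65.7849
  f9: (p12, p19, p11) → 12.2410
  f10: (p12, p18, p11) → 37.8900
  f11: (p12, p18, p19) → 37.4055
  f12: (p5, p10, p0) → 14.8604
  f13: (p5, p14, p0) → 54.8950
  f14: (p5, p4, p10) → 6.6631
  f15: (p7, p6, p11) → 25.5863
  f16: (p7, p6, p3) → 42.4717
  f17: (p7, p14, p11) → 20.1675
  f18: (p15, p4, p19) → 25.3619
  f19: (p15, p4, p3) → 33.7233
  f20: (p15, p6, p19) → 7.5412
  f21: (p15, p6, p3) → 17.1844
  f22: (p17, p4, p3) → 12.2445
  f23: (p17, p4, p14) → 22.7035
  f24: (p17, p7, p3) → 21.8211
  f25: (p17, p7, p14) → 33.4512
  f26: (p2, p4, p14) → 14.3701
  f27: (p2, p5, p14) → 11.9807
  f28: (p2, p5, p4) → 3.4566
Σ area = 798.581

Euler characteristic 16−42+28 = 2 ✓

facets=28 area=798.581
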